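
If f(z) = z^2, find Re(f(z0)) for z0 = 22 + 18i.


Step 1: z0 = 22 + 18i
Step 2: z0^2 = 22^2 - 18^2 + 792i
Step 3: real part = 484 - 324 = 160

160


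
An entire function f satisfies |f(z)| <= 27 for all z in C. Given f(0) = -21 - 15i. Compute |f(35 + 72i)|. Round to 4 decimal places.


Step 1: By Liouville's theorem, a bounded entire function is constant.
Step 2: f(z) = f(0) = -21 - 15i for all z.
Step 3: |f(w)| = |-21 - 15i| = sqrt(441 + 225)
Step 4: = 25.807

25.807


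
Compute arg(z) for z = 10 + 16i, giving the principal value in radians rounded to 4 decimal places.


Step 1: z = 10 + 16i
Step 2: arg(z) = atan2(16, 10)
Step 3: arg(z) = 1.0122

1.0122


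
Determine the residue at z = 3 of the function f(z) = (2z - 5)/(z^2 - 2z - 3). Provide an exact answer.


Step 1: Q(z) = z^2 - 2z - 3 = (z - 3)(z + 1)
Step 2: Q'(z) = 2z - 2
Step 3: Q'(3) = 4, P(3) = 1
Step 4: Res = P(3)/Q'(3) = 1/4 = 1/4

1/4


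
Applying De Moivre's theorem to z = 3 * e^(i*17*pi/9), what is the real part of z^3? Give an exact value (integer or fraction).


Step 1: By De Moivre's theorem, z^3 = 3^3 * e^(i*3*17*pi/9) = 27 * (cos(17*pi/3) + i*sin(17*pi/3))
Step 2: |z|^3 = 3^3 = 27
Step 3: Reduce the angle mod 2*pi: 17*pi/3 - 4*pi = 5*pi/3
Step 4: cos(5*pi/3) = 1/2
Step 5: Re(z^3) = 27 * 1/2 = 27/2

27/2


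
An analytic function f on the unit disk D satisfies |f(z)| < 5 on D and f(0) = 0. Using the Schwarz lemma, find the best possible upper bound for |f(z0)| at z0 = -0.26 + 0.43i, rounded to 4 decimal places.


Step 1: g = f/5 maps D -> D with g(0) = 0, so by the Schwarz lemma |g(z)| <= |z|, i.e. |f(z)| <= 5|z|; this is sharp (f(z) = 5z).
Step 2: |z0|^2 = (-0.26)^2 + 0.43^2 = 0.2525
Step 3: |z0| = sqrt(0.2525) = 0.502494
Step 4: Best bound = 5 * |z0| = 5 * 0.502494 = 2.5125

2.5125


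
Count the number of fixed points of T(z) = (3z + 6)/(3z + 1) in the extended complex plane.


Step 1: Fixed points satisfy T(z) = z
Step 2: 3z^2 - 2z - 6 = 0
Step 3: Discriminant = (-2)^2 - 4*3*(-6) = 76
Step 4: Number of fixed points = 2

2


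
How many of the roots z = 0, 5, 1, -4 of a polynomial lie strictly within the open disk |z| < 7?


Step 1: Check each root:
  z = 0: |0| = 0 < 7
  z = 5: |5| = 5 < 7
  z = 1: |1| = 1 < 7
  z = -4: |-4| = 4 < 7
Step 2: Count = 4

4


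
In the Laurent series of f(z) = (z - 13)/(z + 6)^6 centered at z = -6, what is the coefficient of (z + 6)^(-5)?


Step 1: Write the numerator in powers of (z + 6): z - 13 = (z + 6) + (1*(-6) - 13) = (z + 6) - 19
Step 2: Divide by (z + 6)^6: f(z) = -19(z + 6)^(-6) + (z + 6)^(-5)
Step 3: This finite sum is the Laurent series of f about z = -6.
Step 4: Coefficient of (z + 6)^(-5) = coefficient of (z + 6) in the re-centred numerator = 1

1


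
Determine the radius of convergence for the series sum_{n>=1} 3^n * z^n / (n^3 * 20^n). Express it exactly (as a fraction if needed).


Step 1: General term a_n = 3^n / (n^3 * 20^n)
Step 2: By the root test, |a_n|^(1/n) = 3 / (n^(3/n) * 20) -> 3/20 as n -> infinity (since n^(3/n) -> 1)
Step 3: R = 1/lim|a_n|^(1/n) = 20/3

20/3


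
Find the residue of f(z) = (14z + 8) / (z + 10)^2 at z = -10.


Step 1: Pole of order 2 at z = -10
Step 2: Res = lim d/dz [(z + 10)^2 * f(z)] as z -> -10
Step 3: (z + 10)^2 * f(z) = 14z + 8
Step 4: d/dz[14z + 8] = 14

14


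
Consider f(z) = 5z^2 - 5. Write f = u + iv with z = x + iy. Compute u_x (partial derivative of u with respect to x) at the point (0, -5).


Step 1: f(z) = 5(x+iy)^2 - 5
Step 2: u = 5(x^2 - y^2) - 5
Step 3: u_x = 10x + 0
Step 4: At (0, -5): u_x = 0 + 0 = 0

0


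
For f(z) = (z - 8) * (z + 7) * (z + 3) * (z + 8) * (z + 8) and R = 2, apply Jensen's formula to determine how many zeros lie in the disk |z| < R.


Jensen's formula: (1/2pi)*integral log|f(Re^it)|dt = log|f(0)| + sum_{|a_k|<R} log(R/|a_k|)
Step 1: f(0) = (-8) * 7 * 3 * 8 * 8 = -10752
Step 2: log|f(0)| = log|8| + log|-7| + log|-3| + log|-8| + log|-8| = 9.2828
Step 3: Zeros inside |z| < 2: none
Step 4: Jensen sum = (empty sum) = 0
Step 5: n(R) = number of terms in the Jensen sum = count of zeros inside |z| < 2 = 0

0


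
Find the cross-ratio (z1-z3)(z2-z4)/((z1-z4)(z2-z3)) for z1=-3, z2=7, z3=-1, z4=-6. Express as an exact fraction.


Step 1: (z1-z3)(z2-z4) = (-2) * 13 = -26
Step 2: (z1-z4)(z2-z3) = 3 * 8 = 24
Step 3: Cross-ratio = -26/24 = -13/12

-13/12


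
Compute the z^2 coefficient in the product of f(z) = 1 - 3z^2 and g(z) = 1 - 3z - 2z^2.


Step 1: z^2 term in f*g comes from: (1)*(-2z^2) + (0)*(-3z) + (-3z^2)*(1)
Step 2: = -2 + 0 - 3
Step 3: = -5

-5


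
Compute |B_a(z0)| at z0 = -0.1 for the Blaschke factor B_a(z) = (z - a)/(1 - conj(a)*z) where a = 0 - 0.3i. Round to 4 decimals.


Step 1: Numerator z0 - a = -0.1 - (0 - 0.3i) = -0.1 + 0.3i
Step 2: Denominator 1 - conj(a)*z0 = 1 - (0 + 0.3i)*(-0.1) = 1 + 0.03i
Step 3: |z0 - a|^2 = (-0.1)^2 + 0.3^2 = 0.1; |1 - conj(a)*z0|^2 = 1^2 + 0.03^2 = 1.0009
Step 4: |B_a(-0.1)| = sqrt(0.1 / 1.0009) = sqrt(0.09991)
Step 5: = 0.3161

0.3161


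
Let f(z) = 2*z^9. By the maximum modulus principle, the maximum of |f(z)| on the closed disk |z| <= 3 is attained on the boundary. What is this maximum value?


Step 1: On |z| = 3, |f(z)| = 2 * |z|^9 = 2 * 3^9
Step 2: By maximum modulus principle, maximum is on boundary.
Step 3: Maximum = 2 * 19683 = 39366

39366


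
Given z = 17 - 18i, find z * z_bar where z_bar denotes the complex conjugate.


Step 1: conj(z) = 17 + 18i
Step 2: z * conj(z) = 17^2 + (-18)^2
Step 3: = 289 + 324 = 613

613


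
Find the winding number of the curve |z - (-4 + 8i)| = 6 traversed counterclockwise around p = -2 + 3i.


Step 1: Center c = (-4, 8), radius = 6
Step 2: |p - c|^2 = 2^2 + (-5)^2 = 29
Step 3: r^2 = 36
Step 4: |p-c| < r so winding number = 1

1


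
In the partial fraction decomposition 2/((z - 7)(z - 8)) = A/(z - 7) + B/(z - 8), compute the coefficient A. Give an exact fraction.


Step 1: Multiply both sides by (z - 7) and set z = 7
Step 2: A = 2 / (7 - 8)
Step 3: A = 2 / (-1)
Step 4: A = -2

-2


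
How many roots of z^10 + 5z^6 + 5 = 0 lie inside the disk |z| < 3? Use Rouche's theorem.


Step 1: On |z| = 3 the three terms have sizes |z^10| = 3^10 = 59049, |5z^6| = 5*3^6 = 3645, |5| = 5
Step 2: The dominant term is g(z) = z^10; let h(z) = 5z^6 + 5 so f = g + h
Step 3: On |z| = 3: |g| = 59049 and |h| <= 3645 + 5 = 3650
Step 4: Since 59049 > 3650, |h| < |g| on |z| = 3, so by Rouche f has the same number of zeros as g inside |z| < 3
Step 5: g(z) = z^10 has 10 zeros (all at the origin) inside |z| < 3. Answer = 10

10


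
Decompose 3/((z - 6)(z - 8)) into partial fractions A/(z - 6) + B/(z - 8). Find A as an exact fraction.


Step 1: Multiply both sides by (z - 6) and set z = 6
Step 2: A = 3 / (6 - 8)
Step 3: A = 3 / (-2)
Step 4: A = -3/2

-3/2


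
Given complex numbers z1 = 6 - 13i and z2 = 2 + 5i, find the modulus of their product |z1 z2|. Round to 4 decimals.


Step 1: |z1| = sqrt(6^2 + (-13)^2) = sqrt(205)
Step 2: |z2| = sqrt(2^2 + 5^2) = sqrt(29)
Step 3: |z1*z2| = |z1|*|z2| = sqrt(205) * sqrt(29) = sqrt(205 * 29) = sqrt(5945)
Step 4: = 77.1038

77.1038


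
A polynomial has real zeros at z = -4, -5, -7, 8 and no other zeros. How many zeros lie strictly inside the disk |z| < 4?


Step 1: Check each root:
  z = -4: |-4| = 4 >= 4
  z = -5: |-5| = 5 >= 4
  z = -7: |-7| = 7 >= 4
  z = 8: |8| = 8 >= 4
Step 2: Count = 0

0


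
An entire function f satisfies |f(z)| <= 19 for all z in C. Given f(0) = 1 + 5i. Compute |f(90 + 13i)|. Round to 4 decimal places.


Step 1: By Liouville's theorem, a bounded entire function is constant.
Step 2: f(z) = f(0) = 1 + 5i for all z.
Step 3: |f(w)| = |1 + 5i| = sqrt(1 + 25)
Step 4: = 5.099

5.099


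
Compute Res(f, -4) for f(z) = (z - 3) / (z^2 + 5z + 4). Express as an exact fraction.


Step 1: Q(z) = z^2 + 5z + 4 = (z + 4)(z + 1)
Step 2: Q'(z) = 2z + 5
Step 3: Q'(-4) = -3, P(-4) = -7
Step 4: Res = P(-4)/Q'(-4) = -7/(-3) = 7/3

7/3


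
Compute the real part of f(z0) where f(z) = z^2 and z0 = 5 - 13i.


Step 1: z0 = 5 - 13i
Step 2: z0^2 = 5^2 - (-13)^2 - 130i
Step 3: real part = 25 - 169 = -144

-144


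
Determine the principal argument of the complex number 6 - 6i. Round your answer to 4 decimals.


Step 1: z = 6 - 6i
Step 2: arg(z) = atan2(-6, 6)
Step 3: arg(z) = -0.7854

-0.7854


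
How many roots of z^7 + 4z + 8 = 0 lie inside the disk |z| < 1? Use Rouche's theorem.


Step 1: On |z| = 1 the three terms have sizes |z^7| = 1^7 = 1, |4z| = 4*1 = 4, |8| = 8
Step 2: The dominant term is g(z) = 8; let h(z) = z^7 + 4z so f = g + h
Step 3: On |z| = 1: |g| = 8 and |h| <= 1 + 4 = 5
Step 4: Since 8 > 5, |h| < |g| on |z| = 1, so by Rouche f has the same number of zeros as g inside |z| < 1
Step 5: g(z) = 8 is a nonzero constant with no zeros inside |z| < 1. Answer = 0

0


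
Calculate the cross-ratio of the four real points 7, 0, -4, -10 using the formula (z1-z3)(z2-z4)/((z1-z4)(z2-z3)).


Step 1: (z1-z3)(z2-z4) = 11 * 10 = 110
Step 2: (z1-z4)(z2-z3) = 17 * 4 = 68
Step 3: Cross-ratio = 110/68 = 55/34

55/34


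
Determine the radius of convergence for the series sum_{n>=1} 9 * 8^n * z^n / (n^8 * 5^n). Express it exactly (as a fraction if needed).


Step 1: General term a_n = 9 * 8^n / (n^8 * 5^n)
Step 2: By the root test, |a_n|^(1/n) = 9^(1/n) * 8 / (n^(8/n) * 5) -> 8/5 as n -> infinity (since 9^(1/n) -> 1 and n^(8/n) -> 1)
Step 3: R = 1/lim|a_n|^(1/n) = 5/8

5/8


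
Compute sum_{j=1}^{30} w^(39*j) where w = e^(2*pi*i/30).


Step 1: The sum sum_{j=1}^{n} w^(k*j) equals n if n | k, else 0.
Step 2: Here n = 30, k = 39
Step 3: Does n divide k? 30 | 39 -> False
Step 4: Sum = 0

0


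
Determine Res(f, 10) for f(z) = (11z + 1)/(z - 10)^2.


Step 1: Pole of order 2 at z = 10
Step 2: Res = lim d/dz [(z - 10)^2 * f(z)] as z -> 10
Step 3: (z - 10)^2 * f(z) = 11z + 1
Step 4: d/dz[11z + 1] = 11

11


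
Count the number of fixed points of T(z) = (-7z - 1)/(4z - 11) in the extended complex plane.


Step 1: Fixed points satisfy T(z) = z
Step 2: 4z^2 - 4z + 1 = 0
Step 3: Discriminant = (-4)^2 - 4*4*1 = 0
Step 4: Number of fixed points = 1

1


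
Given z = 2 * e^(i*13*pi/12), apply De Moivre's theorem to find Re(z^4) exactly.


Step 1: By De Moivre's theorem, z^4 = 2^4 * e^(i*4*13*pi/12) = 16 * (cos(13*pi/3) + i*sin(13*pi/3))
Step 2: |z|^4 = 2^4 = 16
Step 3: Reduce the angle mod 2*pi: 13*pi/3 - 4*pi = pi/3
Step 4: cos(pi/3) = 1/2
Step 5: Re(z^4) = 16 * 1/2 = 8

8


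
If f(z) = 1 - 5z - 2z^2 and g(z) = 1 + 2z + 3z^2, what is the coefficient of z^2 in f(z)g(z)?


Step 1: z^2 term in f*g comes from: (1)*(3z^2) + (-5z)*(2z) + (-2z^2)*(1)
Step 2: = 3 - 10 - 2
Step 3: = -9

-9


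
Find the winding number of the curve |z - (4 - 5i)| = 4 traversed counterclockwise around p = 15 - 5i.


Step 1: Center c = (4, -5), radius = 4
Step 2: |p - c|^2 = 11^2 + 0^2 = 121
Step 3: r^2 = 16
Step 4: |p-c| > r so winding number = 0

0


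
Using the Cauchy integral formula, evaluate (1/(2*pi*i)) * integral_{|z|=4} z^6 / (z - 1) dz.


Step 1: f(z) = z^6, a = 1 is inside |z| = 4
Step 2: By Cauchy integral formula: (1/(2pi*i)) * integral = f(a)
Step 3: f(1) = 1^6 = 1

1


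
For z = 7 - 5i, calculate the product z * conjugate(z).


Step 1: conj(z) = 7 + 5i
Step 2: z * conj(z) = 7^2 + (-5)^2
Step 3: = 49 + 25 = 74

74


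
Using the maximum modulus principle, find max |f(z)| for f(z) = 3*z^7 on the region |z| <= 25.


Step 1: On |z| = 25, |f(z)| = 3 * |z|^7 = 3 * 25^7
Step 2: By maximum modulus principle, maximum is on boundary.
Step 3: Maximum = 3 * 6103515625 = 18310546875

18310546875


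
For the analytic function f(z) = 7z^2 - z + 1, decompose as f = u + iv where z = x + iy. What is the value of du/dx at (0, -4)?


Step 1: f(z) = 7(x+iy)^2 - (x+iy) + 1
Step 2: u = 7(x^2 - y^2) - x + 1
Step 3: u_x = 14x - 1
Step 4: At (0, -4): u_x = 0 - 1 = -1

-1


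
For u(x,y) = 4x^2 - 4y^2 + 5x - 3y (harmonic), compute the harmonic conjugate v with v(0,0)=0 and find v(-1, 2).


Step 1: v_x = -u_y = 8y + 3
Step 2: v_y = u_x = 8x + 5
Step 3: v = 8xy + 3x + 5y + C
Step 4: v(0,0) = 0 => C = 0
Step 5: v(-1, 2) = -9

-9


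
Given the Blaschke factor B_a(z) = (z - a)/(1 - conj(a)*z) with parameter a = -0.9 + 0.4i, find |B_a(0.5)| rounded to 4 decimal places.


Step 1: Numerator z0 - a = 0.5 - (-0.9 + 0.4i) = 1.4 - 0.4i
Step 2: Denominator 1 - conj(a)*z0 = 1 - (-0.9 - 0.4i)*0.5 = 1.45 + 0.2i
Step 3: |z0 - a|^2 = 1.4^2 + (-0.4)^2 = 2.12; |1 - conj(a)*z0|^2 = 1.45^2 + 0.2^2 = 2.1425
Step 4: |B_a(0.5)| = sqrt(2.12 / 2.1425) = sqrt(0.989498)
Step 5: = 0.9947

0.9947


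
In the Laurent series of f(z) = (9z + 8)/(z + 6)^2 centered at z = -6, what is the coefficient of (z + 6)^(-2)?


Step 1: Write the numerator in powers of (z + 6): 9z + 8 = 9(z + 6) + (9*(-6) + 8) = 9(z + 6) - 46
Step 2: Divide by (z + 6)^2: f(z) = -46(z + 6)^(-2) + 9(z + 6)^(-1)
Step 3: This finite sum is the Laurent series of f about z = -6.
Step 4: Coefficient of (z + 6)^(-2) = 9*(-6) + 8 = -46

-46


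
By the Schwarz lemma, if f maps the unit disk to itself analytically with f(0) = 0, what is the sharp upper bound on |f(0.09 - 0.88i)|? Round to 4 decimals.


Step 1: Schwarz lemma: if f: D -> D is analytic with f(0) = 0, then |f(z)| <= |z| for all z in D, and this is sharp (f(z) = z).
Step 2: |z0|^2 = 0.09^2 + (-0.88)^2 = 0.7825
Step 3: |z0| = sqrt(0.7825) = 0.88459
Step 4: Best bound = |z0| = 0.8846

0.8846


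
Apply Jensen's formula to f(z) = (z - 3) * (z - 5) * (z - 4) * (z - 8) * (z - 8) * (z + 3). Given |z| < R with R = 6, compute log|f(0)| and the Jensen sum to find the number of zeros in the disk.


Jensen's formula: (1/2pi)*integral log|f(Re^it)|dt = log|f(0)| + sum_{|a_k|<R} log(R/|a_k|)
Step 1: f(0) = (-3) * (-5) * (-4) * (-8) * (-8) * 3 = -11520
Step 2: log|f(0)| = log|3| + log|5| + log|4| + log|8| + log|8| + log|-3| = 9.3518
Step 3: Zeros inside |z| < 6: 3, 5, 4, -3
Step 4: Jensen sum = log(6/3) + log(6/5) + log(6/4) + log(6/3) = 1.9741
Step 5: n(R) = number of terms in the Jensen sum = count of zeros inside |z| < 6 = 4

4


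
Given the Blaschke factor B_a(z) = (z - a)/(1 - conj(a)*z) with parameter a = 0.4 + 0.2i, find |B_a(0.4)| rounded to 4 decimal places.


Step 1: Numerator z0 - a = 0.4 - (0.4 + 0.2i) = 0 - 0.2i
Step 2: Denominator 1 - conj(a)*z0 = 1 - (0.4 - 0.2i)*0.4 = 0.84 + 0.08i
Step 3: |z0 - a|^2 = 0^2 + (-0.2)^2 = 0.04; |1 - conj(a)*z0|^2 = 0.84^2 + 0.08^2 = 0.712
Step 4: |B_a(0.4)| = sqrt(0.04 / 0.712) = sqrt(0.05618)
Step 5: = 0.237

0.237


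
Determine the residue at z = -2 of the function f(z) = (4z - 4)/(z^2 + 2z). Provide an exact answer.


Step 1: Q(z) = z^2 + 2z = (z + 2)(z)
Step 2: Q'(z) = 2z + 2
Step 3: Q'(-2) = -2, P(-2) = -12
Step 4: Res = P(-2)/Q'(-2) = -12/(-2) = 6

6


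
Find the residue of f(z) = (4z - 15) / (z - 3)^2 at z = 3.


Step 1: Pole of order 2 at z = 3
Step 2: Res = lim d/dz [(z - 3)^2 * f(z)] as z -> 3
Step 3: (z - 3)^2 * f(z) = 4z - 15
Step 4: d/dz[4z - 15] = 4

4


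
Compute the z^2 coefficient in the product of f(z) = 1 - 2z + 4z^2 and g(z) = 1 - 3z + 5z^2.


Step 1: z^2 term in f*g comes from: (1)*(5z^2) + (-2z)*(-3z) + (4z^2)*(1)
Step 2: = 5 + 6 + 4
Step 3: = 15

15


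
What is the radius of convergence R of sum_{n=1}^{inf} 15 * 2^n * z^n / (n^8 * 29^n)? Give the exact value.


Step 1: General term a_n = 15 * 2^n / (n^8 * 29^n)
Step 2: By the root test, |a_n|^(1/n) = 15^(1/n) * 2 / (n^(8/n) * 29) -> 2/29 as n -> infinity (since 15^(1/n) -> 1 and n^(8/n) -> 1)
Step 3: R = 1/lim|a_n|^(1/n) = 29/2

29/2


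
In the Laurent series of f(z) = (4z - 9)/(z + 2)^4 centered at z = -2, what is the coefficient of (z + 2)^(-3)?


Step 1: Write the numerator in powers of (z + 2): 4z - 9 = 4(z + 2) + (4*(-2) - 9) = 4(z + 2) - 17
Step 2: Divide by (z + 2)^4: f(z) = -17(z + 2)^(-4) + 4(z + 2)^(-3)
Step 3: This finite sum is the Laurent series of f about z = -2.
Step 4: Coefficient of (z + 2)^(-3) = coefficient of (z + 2) in the re-centred numerator = 4

4


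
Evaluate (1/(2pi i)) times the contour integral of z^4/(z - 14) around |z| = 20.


Step 1: f(z) = z^4, a = 14 is inside |z| = 20
Step 2: By Cauchy integral formula: (1/(2pi*i)) * integral = f(a)
Step 3: f(14) = 14^4 = 38416

38416


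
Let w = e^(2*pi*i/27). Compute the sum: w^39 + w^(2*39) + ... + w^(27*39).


Step 1: The sum sum_{j=1}^{n} w^(k*j) equals n if n | k, else 0.
Step 2: Here n = 27, k = 39
Step 3: Does n divide k? 27 | 39 -> False
Step 4: Sum = 0

0


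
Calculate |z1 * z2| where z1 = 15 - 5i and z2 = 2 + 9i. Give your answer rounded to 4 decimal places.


Step 1: |z1| = sqrt(15^2 + (-5)^2) = sqrt(250)
Step 2: |z2| = sqrt(2^2 + 9^2) = sqrt(85)
Step 3: |z1*z2| = |z1|*|z2| = sqrt(250) * sqrt(85) = sqrt(250 * 85) = sqrt(21250)
Step 4: = 145.7738

145.7738


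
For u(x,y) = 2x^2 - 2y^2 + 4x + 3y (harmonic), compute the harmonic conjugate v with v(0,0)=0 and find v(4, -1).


Step 1: v_x = -u_y = 4y - 3
Step 2: v_y = u_x = 4x + 4
Step 3: v = 4xy - 3x + 4y + C
Step 4: v(0,0) = 0 => C = 0
Step 5: v(4, -1) = -32

-32


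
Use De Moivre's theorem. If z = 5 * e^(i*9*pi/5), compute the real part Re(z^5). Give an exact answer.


Step 1: By De Moivre's theorem, z^5 = 5^5 * e^(i*5*9*pi/5) = 3125 * (cos(9*pi) + i*sin(9*pi))
Step 2: |z|^5 = 5^5 = 3125
Step 3: Reduce the angle mod 2*pi: 9*pi - 8*pi = pi
Step 4: cos(pi) = -1
Step 5: Re(z^5) = 3125 * (-1) = -3125

-3125


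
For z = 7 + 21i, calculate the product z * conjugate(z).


Step 1: conj(z) = 7 - 21i
Step 2: z * conj(z) = 7^2 + 21^2
Step 3: = 49 + 441 = 490

490


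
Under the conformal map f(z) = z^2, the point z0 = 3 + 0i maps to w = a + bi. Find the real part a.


Step 1: z0 = 3 + 0i
Step 2: z0^2 = 3^2 - 0^2 + 0i
Step 3: real part = 9 - 0 = 9

9


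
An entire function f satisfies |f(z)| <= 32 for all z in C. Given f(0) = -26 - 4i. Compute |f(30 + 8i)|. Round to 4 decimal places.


Step 1: By Liouville's theorem, a bounded entire function is constant.
Step 2: f(z) = f(0) = -26 - 4i for all z.
Step 3: |f(w)| = |-26 - 4i| = sqrt(676 + 16)
Step 4: = 26.3059

26.3059


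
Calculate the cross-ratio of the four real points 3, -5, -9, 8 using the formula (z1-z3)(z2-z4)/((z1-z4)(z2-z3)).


Step 1: (z1-z3)(z2-z4) = 12 * (-13) = -156
Step 2: (z1-z4)(z2-z3) = (-5) * 4 = -20
Step 3: Cross-ratio = 156/20 = 39/5

39/5


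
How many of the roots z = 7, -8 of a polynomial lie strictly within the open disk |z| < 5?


Step 1: Check each root:
  z = 7: |7| = 7 >= 5
  z = -8: |-8| = 8 >= 5
Step 2: Count = 0

0


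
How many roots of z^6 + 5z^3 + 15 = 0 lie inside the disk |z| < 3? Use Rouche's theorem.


Step 1: On |z| = 3 the three terms have sizes |z^6| = 3^6 = 729, |5z^3| = 5*3^3 = 135, |15| = 15
Step 2: The dominant term is g(z) = z^6; let h(z) = 5z^3 + 15 so f = g + h
Step 3: On |z| = 3: |g| = 729 and |h| <= 135 + 15 = 150
Step 4: Since 729 > 150, |h| < |g| on |z| = 3, so by Rouche f has the same number of zeros as g inside |z| < 3
Step 5: g(z) = z^6 has 6 zeros (all at the origin) inside |z| < 3. Answer = 6

6


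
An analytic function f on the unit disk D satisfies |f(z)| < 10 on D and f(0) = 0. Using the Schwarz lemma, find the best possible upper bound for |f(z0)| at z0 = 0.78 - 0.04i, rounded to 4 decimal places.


Step 1: g = f/10 maps D -> D with g(0) = 0, so by the Schwarz lemma |g(z)| <= |z|, i.e. |f(z)| <= 10|z|; this is sharp (f(z) = 10z).
Step 2: |z0|^2 = 0.78^2 + (-0.04)^2 = 0.61
Step 3: |z0| = sqrt(0.61) = 0.781025
Step 4: Best bound = 10 * |z0| = 10 * 0.781025 = 7.8102

7.8102


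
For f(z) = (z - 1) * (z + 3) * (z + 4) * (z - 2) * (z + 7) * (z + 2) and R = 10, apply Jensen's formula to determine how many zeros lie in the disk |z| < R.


Jensen's formula: (1/2pi)*integral log|f(Re^it)|dt = log|f(0)| + sum_{|a_k|<R} log(R/|a_k|)
Step 1: f(0) = (-1) * 3 * 4 * (-2) * 7 * 2 = 336
Step 2: log|f(0)| = log|1| + log|-3| + log|-4| + log|2| + log|-7| + log|-2| = 5.8171
Step 3: Zeros inside |z| < 10: 1, -3, -4, 2, -7, -2
Step 4: Jensen sum = log(10/1) + log(10/3) + log(10/4) + log(10/2) + log(10/7) + log(10/2) = 7.9984
Step 5: n(R) = number of terms in the Jensen sum = count of zeros inside |z| < 10 = 6

6


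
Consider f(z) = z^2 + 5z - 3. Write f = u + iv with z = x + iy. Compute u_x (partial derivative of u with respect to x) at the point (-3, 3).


Step 1: f(z) = (x+iy)^2 + 5(x+iy) - 3
Step 2: u = (x^2 - y^2) + 5x - 3
Step 3: u_x = 2x + 5
Step 4: At (-3, 3): u_x = -6 + 5 = -1

-1


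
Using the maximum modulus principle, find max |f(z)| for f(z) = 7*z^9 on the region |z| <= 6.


Step 1: On |z| = 6, |f(z)| = 7 * |z|^9 = 7 * 6^9
Step 2: By maximum modulus principle, maximum is on boundary.
Step 3: Maximum = 7 * 10077696 = 70543872

70543872


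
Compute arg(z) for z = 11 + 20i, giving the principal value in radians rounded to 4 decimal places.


Step 1: z = 11 + 20i
Step 2: arg(z) = atan2(20, 11)
Step 3: arg(z) = 1.068

1.068


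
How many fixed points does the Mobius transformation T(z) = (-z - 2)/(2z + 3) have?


Step 1: Fixed points satisfy T(z) = z
Step 2: 2z^2 + 4z + 2 = 0
Step 3: Discriminant = 4^2 - 4*2*2 = 0
Step 4: Number of fixed points = 1

1


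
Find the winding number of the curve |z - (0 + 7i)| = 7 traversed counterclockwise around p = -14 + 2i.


Step 1: Center c = (0, 7), radius = 7
Step 2: |p - c|^2 = (-14)^2 + (-5)^2 = 221
Step 3: r^2 = 49
Step 4: |p-c| > r so winding number = 0

0


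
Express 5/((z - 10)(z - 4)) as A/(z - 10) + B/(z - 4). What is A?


Step 1: Multiply both sides by (z - 10) and set z = 10
Step 2: A = 5 / (10 - 4)
Step 3: A = 5 / 6
Step 4: A = 5/6

5/6


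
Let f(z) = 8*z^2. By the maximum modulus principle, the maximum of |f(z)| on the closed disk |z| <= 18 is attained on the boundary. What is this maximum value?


Step 1: On |z| = 18, |f(z)| = 8 * |z|^2 = 8 * 18^2
Step 2: By maximum modulus principle, maximum is on boundary.
Step 3: Maximum = 8 * 324 = 2592

2592


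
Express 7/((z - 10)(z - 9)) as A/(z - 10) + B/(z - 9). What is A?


Step 1: Multiply both sides by (z - 10) and set z = 10
Step 2: A = 7 / (10 - 9)
Step 3: A = 7 / 1
Step 4: A = 7

7


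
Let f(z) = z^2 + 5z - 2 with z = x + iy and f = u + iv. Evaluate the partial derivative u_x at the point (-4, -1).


Step 1: f(z) = (x+iy)^2 + 5(x+iy) - 2
Step 2: u = (x^2 - y^2) + 5x - 2
Step 3: u_x = 2x + 5
Step 4: At (-4, -1): u_x = -8 + 5 = -3

-3


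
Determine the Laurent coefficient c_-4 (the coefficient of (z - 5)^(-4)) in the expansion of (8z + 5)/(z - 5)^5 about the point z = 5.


Step 1: Write the numerator in powers of (z - 5): 8z + 5 = 8(z - 5) + (8*5 + 5) = 8(z - 5) + 45
Step 2: Divide by (z - 5)^5: f(z) = 45(z - 5)^(-5) + 8(z - 5)^(-4)
Step 3: This finite sum is the Laurent series of f about z = 5.
Step 4: Coefficient of (z - 5)^(-4) = coefficient of (z - 5) in the re-centred numerator = 8

8


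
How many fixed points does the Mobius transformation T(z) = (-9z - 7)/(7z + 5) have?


Step 1: Fixed points satisfy T(z) = z
Step 2: 7z^2 + 14z + 7 = 0
Step 3: Discriminant = 14^2 - 4*7*7 = 0
Step 4: Number of fixed points = 1

1


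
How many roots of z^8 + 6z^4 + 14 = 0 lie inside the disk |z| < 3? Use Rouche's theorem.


Step 1: On |z| = 3 the three terms have sizes |z^8| = 3^8 = 6561, |6z^4| = 6*3^4 = 486, |14| = 14
Step 2: The dominant term is g(z) = z^8; let h(z) = 6z^4 + 14 so f = g + h
Step 3: On |z| = 3: |g| = 6561 and |h| <= 486 + 14 = 500
Step 4: Since 6561 > 500, |h| < |g| on |z| = 3, so by Rouche f has the same number of zeros as g inside |z| < 3
Step 5: g(z) = z^8 has 8 zeros (all at the origin) inside |z| < 3. Answer = 8

8


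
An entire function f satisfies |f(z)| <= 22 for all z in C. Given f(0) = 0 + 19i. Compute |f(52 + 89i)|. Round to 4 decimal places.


Step 1: By Liouville's theorem, a bounded entire function is constant.
Step 2: f(z) = f(0) = 0 + 19i for all z.
Step 3: |f(w)| = |0 + 19i| = sqrt(0 + 361)
Step 4: = 19.0

19.0


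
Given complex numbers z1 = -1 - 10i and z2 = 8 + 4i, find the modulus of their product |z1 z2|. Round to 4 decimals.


Step 1: |z1| = sqrt((-1)^2 + (-10)^2) = sqrt(101)
Step 2: |z2| = sqrt(8^2 + 4^2) = sqrt(80)
Step 3: |z1*z2| = |z1|*|z2| = sqrt(101) * sqrt(80) = sqrt(101 * 80) = sqrt(8080)
Step 4: = 89.8888

89.8888


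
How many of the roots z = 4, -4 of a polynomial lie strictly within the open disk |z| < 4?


Step 1: Check each root:
  z = 4: |4| = 4 >= 4
  z = -4: |-4| = 4 >= 4
Step 2: Count = 0

0


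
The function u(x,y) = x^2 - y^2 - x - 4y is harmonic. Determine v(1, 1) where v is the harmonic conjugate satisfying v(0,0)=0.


Step 1: v_x = -u_y = 2y + 4
Step 2: v_y = u_x = 2x - 1
Step 3: v = 2xy + 4x - y + C
Step 4: v(0,0) = 0 => C = 0
Step 5: v(1, 1) = 5

5


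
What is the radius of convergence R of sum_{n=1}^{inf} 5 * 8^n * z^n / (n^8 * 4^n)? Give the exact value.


Step 1: General term a_n = 5 * 8^n / (n^8 * 4^n)
Step 2: By the root test, |a_n|^(1/n) = 5^(1/n) * 8 / (n^(8/n) * 4) -> 8/4 as n -> infinity (since 5^(1/n) -> 1 and n^(8/n) -> 1)
Step 3: R = 1/lim|a_n|^(1/n) = 4/8 = 1/2

1/2


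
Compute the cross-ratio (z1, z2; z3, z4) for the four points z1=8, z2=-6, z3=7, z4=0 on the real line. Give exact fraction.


Step 1: (z1-z3)(z2-z4) = 1 * (-6) = -6
Step 2: (z1-z4)(z2-z3) = 8 * (-13) = -104
Step 3: Cross-ratio = 6/104 = 3/52

3/52


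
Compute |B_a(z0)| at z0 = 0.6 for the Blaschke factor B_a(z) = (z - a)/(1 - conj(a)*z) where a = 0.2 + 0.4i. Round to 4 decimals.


Step 1: Numerator z0 - a = 0.6 - (0.2 + 0.4i) = 0.4 - 0.4i
Step 2: Denominator 1 - conj(a)*z0 = 1 - (0.2 - 0.4i)*0.6 = 0.88 + 0.24i
Step 3: |z0 - a|^2 = 0.4^2 + (-0.4)^2 = 0.32; |1 - conj(a)*z0|^2 = 0.88^2 + 0.24^2 = 0.832
Step 4: |B_a(0.6)| = sqrt(0.32 / 0.832) = sqrt(0.384615)
Step 5: = 0.6202

0.6202


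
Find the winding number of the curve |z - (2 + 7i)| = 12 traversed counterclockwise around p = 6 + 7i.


Step 1: Center c = (2, 7), radius = 12
Step 2: |p - c|^2 = 4^2 + 0^2 = 16
Step 3: r^2 = 144
Step 4: |p-c| < r so winding number = 1

1


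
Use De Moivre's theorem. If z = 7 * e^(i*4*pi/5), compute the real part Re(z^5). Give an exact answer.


Step 1: By De Moivre's theorem, z^5 = 7^5 * e^(i*5*4*pi/5) = 16807 * (cos(4*pi) + i*sin(4*pi))
Step 2: |z|^5 = 7^5 = 16807
Step 3: Reduce the angle mod 2*pi: 4*pi - 4*pi = 0
Step 4: cos(0) = 1
Step 5: Re(z^5) = 16807 * 1 = 16807

16807


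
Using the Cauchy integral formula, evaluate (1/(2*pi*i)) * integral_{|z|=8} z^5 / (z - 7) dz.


Step 1: f(z) = z^5, a = 7 is inside |z| = 8
Step 2: By Cauchy integral formula: (1/(2pi*i)) * integral = f(a)
Step 3: f(7) = 7^5 = 16807

16807


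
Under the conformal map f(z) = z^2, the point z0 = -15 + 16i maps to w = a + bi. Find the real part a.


Step 1: z0 = -15 + 16i
Step 2: z0^2 = (-15)^2 - 16^2 - 480i
Step 3: real part = 225 - 256 = -31

-31


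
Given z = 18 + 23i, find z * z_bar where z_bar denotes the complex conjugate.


Step 1: conj(z) = 18 - 23i
Step 2: z * conj(z) = 18^2 + 23^2
Step 3: = 324 + 529 = 853

853


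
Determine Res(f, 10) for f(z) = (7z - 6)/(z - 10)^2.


Step 1: Pole of order 2 at z = 10
Step 2: Res = lim d/dz [(z - 10)^2 * f(z)] as z -> 10
Step 3: (z - 10)^2 * f(z) = 7z - 6
Step 4: d/dz[7z - 6] = 7

7


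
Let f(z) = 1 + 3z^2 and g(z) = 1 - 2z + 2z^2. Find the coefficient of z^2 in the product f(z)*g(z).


Step 1: z^2 term in f*g comes from: (1)*(2z^2) + (0)*(-2z) + (3z^2)*(1)
Step 2: = 2 + 0 + 3
Step 3: = 5

5


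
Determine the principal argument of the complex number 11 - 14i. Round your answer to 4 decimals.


Step 1: z = 11 - 14i
Step 2: arg(z) = atan2(-14, 11)
Step 3: arg(z) = -0.9048

-0.9048


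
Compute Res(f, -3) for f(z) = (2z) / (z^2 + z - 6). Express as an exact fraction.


Step 1: Q(z) = z^2 + z - 6 = (z + 3)(z - 2)
Step 2: Q'(z) = 2z + 1
Step 3: Q'(-3) = -5, P(-3) = -6
Step 4: Res = P(-3)/Q'(-3) = -6/(-5) = 6/5

6/5


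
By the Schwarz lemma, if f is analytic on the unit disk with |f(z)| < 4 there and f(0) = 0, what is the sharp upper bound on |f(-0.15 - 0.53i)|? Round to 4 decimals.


Step 1: g = f/4 maps D -> D with g(0) = 0, so by the Schwarz lemma |g(z)| <= |z|, i.e. |f(z)| <= 4|z|; this is sharp (f(z) = 4z).
Step 2: |z0|^2 = (-0.15)^2 + (-0.53)^2 = 0.3034
Step 3: |z0| = sqrt(0.3034) = 0.550818
Step 4: Best bound = 4 * |z0| = 4 * 0.550818 = 2.2033

2.2033


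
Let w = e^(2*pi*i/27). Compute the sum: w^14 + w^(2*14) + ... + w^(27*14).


Step 1: The sum sum_{j=1}^{n} w^(k*j) equals n if n | k, else 0.
Step 2: Here n = 27, k = 14
Step 3: Does n divide k? 27 | 14 -> False
Step 4: Sum = 0

0


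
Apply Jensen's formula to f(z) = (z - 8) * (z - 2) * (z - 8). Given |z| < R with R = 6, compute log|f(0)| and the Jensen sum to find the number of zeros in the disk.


Jensen's formula: (1/2pi)*integral log|f(Re^it)|dt = log|f(0)| + sum_{|a_k|<R} log(R/|a_k|)
Step 1: f(0) = (-8) * (-2) * (-8) = -128
Step 2: log|f(0)| = log|8| + log|2| + log|8| = 4.852
Step 3: Zeros inside |z| < 6: 2
Step 4: Jensen sum = log(6/2) = 1.0986
Step 5: n(R) = number of terms in the Jensen sum = count of zeros inside |z| < 6 = 1

1


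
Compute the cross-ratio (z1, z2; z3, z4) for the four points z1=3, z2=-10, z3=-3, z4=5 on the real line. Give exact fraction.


Step 1: (z1-z3)(z2-z4) = 6 * (-15) = -90
Step 2: (z1-z4)(z2-z3) = (-2) * (-7) = 14
Step 3: Cross-ratio = -90/14 = -45/7

-45/7


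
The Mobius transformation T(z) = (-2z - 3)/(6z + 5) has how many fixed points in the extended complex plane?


Step 1: Fixed points satisfy T(z) = z
Step 2: 6z^2 + 7z + 3 = 0
Step 3: Discriminant = 7^2 - 4*6*3 = -23
Step 4: Number of fixed points = 2

2


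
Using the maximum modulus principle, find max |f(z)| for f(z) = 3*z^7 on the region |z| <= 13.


Step 1: On |z| = 13, |f(z)| = 3 * |z|^7 = 3 * 13^7
Step 2: By maximum modulus principle, maximum is on boundary.
Step 3: Maximum = 3 * 62748517 = 188245551

188245551


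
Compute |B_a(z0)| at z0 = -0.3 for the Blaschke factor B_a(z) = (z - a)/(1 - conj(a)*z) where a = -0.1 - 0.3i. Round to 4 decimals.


Step 1: Numerator z0 - a = -0.3 - (-0.1 - 0.3i) = -0.2 + 0.3i
Step 2: Denominator 1 - conj(a)*z0 = 1 - (-0.1 + 0.3i)*(-0.3) = 0.97 + 0.09i
Step 3: |z0 - a|^2 = (-0.2)^2 + 0.3^2 = 0.13; |1 - conj(a)*z0|^2 = 0.97^2 + 0.09^2 = 0.949
Step 4: |B_a(-0.3)| = sqrt(0.13 / 0.949) = sqrt(0.136986)
Step 5: = 0.3701

0.3701


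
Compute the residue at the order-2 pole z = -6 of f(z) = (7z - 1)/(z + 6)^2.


Step 1: Pole of order 2 at z = -6
Step 2: Res = lim d/dz [(z + 6)^2 * f(z)] as z -> -6
Step 3: (z + 6)^2 * f(z) = 7z - 1
Step 4: d/dz[7z - 1] = 7

7


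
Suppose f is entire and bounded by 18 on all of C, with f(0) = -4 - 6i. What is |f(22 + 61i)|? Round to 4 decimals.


Step 1: By Liouville's theorem, a bounded entire function is constant.
Step 2: f(z) = f(0) = -4 - 6i for all z.
Step 3: |f(w)| = |-4 - 6i| = sqrt(16 + 36)
Step 4: = 7.2111

7.2111


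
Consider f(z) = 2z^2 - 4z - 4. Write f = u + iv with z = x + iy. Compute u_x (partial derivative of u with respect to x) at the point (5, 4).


Step 1: f(z) = 2(x+iy)^2 - 4(x+iy) - 4
Step 2: u = 2(x^2 - y^2) - 4x - 4
Step 3: u_x = 4x - 4
Step 4: At (5, 4): u_x = 20 - 4 = 16

16


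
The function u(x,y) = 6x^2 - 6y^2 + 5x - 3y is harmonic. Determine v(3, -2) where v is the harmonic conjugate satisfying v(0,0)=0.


Step 1: v_x = -u_y = 12y + 3
Step 2: v_y = u_x = 12x + 5
Step 3: v = 12xy + 3x + 5y + C
Step 4: v(0,0) = 0 => C = 0
Step 5: v(3, -2) = -73

-73


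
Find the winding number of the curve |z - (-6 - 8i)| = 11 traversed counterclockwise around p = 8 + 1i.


Step 1: Center c = (-6, -8), radius = 11
Step 2: |p - c|^2 = 14^2 + 9^2 = 277
Step 3: r^2 = 121
Step 4: |p-c| > r so winding number = 0

0


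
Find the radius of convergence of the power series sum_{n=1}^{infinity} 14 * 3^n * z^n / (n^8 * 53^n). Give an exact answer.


Step 1: General term a_n = 14 * 3^n / (n^8 * 53^n)
Step 2: By the root test, |a_n|^(1/n) = 14^(1/n) * 3 / (n^(8/n) * 53) -> 3/53 as n -> infinity (since 14^(1/n) -> 1 and n^(8/n) -> 1)
Step 3: R = 1/lim|a_n|^(1/n) = 53/3

53/3


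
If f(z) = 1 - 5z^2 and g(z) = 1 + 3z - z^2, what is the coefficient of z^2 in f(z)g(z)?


Step 1: z^2 term in f*g comes from: (1)*(-z^2) + (0)*(3z) + (-5z^2)*(1)
Step 2: = -1 + 0 - 5
Step 3: = -6

-6


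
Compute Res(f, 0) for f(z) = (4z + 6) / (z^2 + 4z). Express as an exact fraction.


Step 1: Q(z) = z^2 + 4z = (z)(z + 4)
Step 2: Q'(z) = 2z + 4
Step 3: Q'(0) = 4, P(0) = 6
Step 4: Res = P(0)/Q'(0) = 6/4 = 3/2

3/2


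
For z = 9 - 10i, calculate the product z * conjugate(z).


Step 1: conj(z) = 9 + 10i
Step 2: z * conj(z) = 9^2 + (-10)^2
Step 3: = 81 + 100 = 181

181


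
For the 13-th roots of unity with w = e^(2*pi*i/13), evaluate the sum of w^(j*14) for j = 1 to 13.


Step 1: The sum sum_{j=1}^{n} w^(k*j) equals n if n | k, else 0.
Step 2: Here n = 13, k = 14
Step 3: Does n divide k? 13 | 14 -> False
Step 4: Sum = 0

0


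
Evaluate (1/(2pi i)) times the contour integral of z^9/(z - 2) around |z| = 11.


Step 1: f(z) = z^9, a = 2 is inside |z| = 11
Step 2: By Cauchy integral formula: (1/(2pi*i)) * integral = f(a)
Step 3: f(2) = 2^9 = 512

512


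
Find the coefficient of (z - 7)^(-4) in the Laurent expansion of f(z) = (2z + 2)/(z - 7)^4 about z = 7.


Step 1: Write the numerator in powers of (z - 7): 2z + 2 = 2(z - 7) + (2*7 + 2) = 2(z - 7) + 16
Step 2: Divide by (z - 7)^4: f(z) = 16(z - 7)^(-4) + 2(z - 7)^(-3)
Step 3: This finite sum is the Laurent series of f about z = 7.
Step 4: Coefficient of (z - 7)^(-4) = 2*7 + 2 = 16

16


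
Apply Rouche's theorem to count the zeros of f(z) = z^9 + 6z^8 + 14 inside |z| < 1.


Step 1: On |z| = 1 the three terms have sizes |z^9| = 1^9 = 1, |6z^8| = 6*1^8 = 6, |14| = 14
Step 2: The dominant term is g(z) = 14; let h(z) = z^9 + 6z^8 so f = g + h
Step 3: On |z| = 1: |g| = 14 and |h| <= 1 + 6 = 7
Step 4: Since 14 > 7, |h| < |g| on |z| = 1, so by Rouche f has the same number of zeros as g inside |z| < 1
Step 5: g(z) = 14 is a nonzero constant with no zeros inside |z| < 1. Answer = 0

0


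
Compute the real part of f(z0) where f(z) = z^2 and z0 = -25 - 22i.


Step 1: z0 = -25 - 22i
Step 2: z0^2 = (-25)^2 - (-22)^2 + 1100i
Step 3: real part = 625 - 484 = 141

141


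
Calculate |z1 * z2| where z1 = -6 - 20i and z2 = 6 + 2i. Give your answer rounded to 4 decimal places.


Step 1: |z1| = sqrt((-6)^2 + (-20)^2) = sqrt(436)
Step 2: |z2| = sqrt(6^2 + 2^2) = sqrt(40)
Step 3: |z1*z2| = |z1|*|z2| = sqrt(436) * sqrt(40) = sqrt(436 * 40) = sqrt(17440)
Step 4: = 132.0606

132.0606


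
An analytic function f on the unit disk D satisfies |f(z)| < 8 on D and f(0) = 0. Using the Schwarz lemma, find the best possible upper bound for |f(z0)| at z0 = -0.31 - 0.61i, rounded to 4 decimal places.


Step 1: g = f/8 maps D -> D with g(0) = 0, so by the Schwarz lemma |g(z)| <= |z|, i.e. |f(z)| <= 8|z|; this is sharp (f(z) = 8z).
Step 2: |z0|^2 = (-0.31)^2 + (-0.61)^2 = 0.4682
Step 3: |z0| = sqrt(0.4682) = 0.684251
Step 4: Best bound = 8 * |z0| = 8 * 0.684251 = 5.474

5.474


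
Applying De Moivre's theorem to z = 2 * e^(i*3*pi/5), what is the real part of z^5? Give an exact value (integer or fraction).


Step 1: By De Moivre's theorem, z^5 = 2^5 * e^(i*5*3*pi/5) = 32 * (cos(3*pi) + i*sin(3*pi))
Step 2: |z|^5 = 2^5 = 32
Step 3: Reduce the angle mod 2*pi: 3*pi - 2*pi = pi
Step 4: cos(pi) = -1
Step 5: Re(z^5) = 32 * (-1) = -32

-32


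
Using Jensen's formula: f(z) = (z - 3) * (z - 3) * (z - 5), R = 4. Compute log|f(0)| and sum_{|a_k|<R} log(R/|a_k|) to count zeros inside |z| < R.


Jensen's formula: (1/2pi)*integral log|f(Re^it)|dt = log|f(0)| + sum_{|a_k|<R} log(R/|a_k|)
Step 1: f(0) = (-3) * (-3) * (-5) = -45
Step 2: log|f(0)| = log|3| + log|3| + log|5| = 3.8067
Step 3: Zeros inside |z| < 4: 3, 3
Step 4: Jensen sum = log(4/3) + log(4/3) = 0.5754
Step 5: n(R) = number of terms in the Jensen sum = count of zeros inside |z| < 4 = 2

2


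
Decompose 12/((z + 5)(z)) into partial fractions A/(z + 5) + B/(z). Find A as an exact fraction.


Step 1: Multiply both sides by (z + 5) and set z = -5
Step 2: A = 12 / (-5 - 0)
Step 3: A = 12 / (-5)
Step 4: A = -12/5

-12/5


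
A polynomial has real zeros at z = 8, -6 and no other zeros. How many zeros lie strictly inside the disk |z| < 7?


Step 1: Check each root:
  z = 8: |8| = 8 >= 7
  z = -6: |-6| = 6 < 7
Step 2: Count = 1

1


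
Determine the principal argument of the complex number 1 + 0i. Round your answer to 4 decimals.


Step 1: z = 1 + 0i
Step 2: arg(z) = atan2(0, 1)
Step 3: arg(z) = 0.0

0.0


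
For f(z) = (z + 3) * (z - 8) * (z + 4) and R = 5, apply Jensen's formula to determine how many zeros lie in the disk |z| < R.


Jensen's formula: (1/2pi)*integral log|f(Re^it)|dt = log|f(0)| + sum_{|a_k|<R} log(R/|a_k|)
Step 1: f(0) = 3 * (-8) * 4 = -96
Step 2: log|f(0)| = log|-3| + log|8| + log|-4| = 4.5643
Step 3: Zeros inside |z| < 5: -3, -4
Step 4: Jensen sum = log(5/3) + log(5/4) = 0.734
Step 5: n(R) = number of terms in the Jensen sum = count of zeros inside |z| < 5 = 2

2


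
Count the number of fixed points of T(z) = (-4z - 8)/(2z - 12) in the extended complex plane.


Step 1: Fixed points satisfy T(z) = z
Step 2: 2z^2 - 8z + 8 = 0
Step 3: Discriminant = (-8)^2 - 4*2*8 = 0
Step 4: Number of fixed points = 1

1


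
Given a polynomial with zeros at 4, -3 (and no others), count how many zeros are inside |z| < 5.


Step 1: Check each root:
  z = 4: |4| = 4 < 5
  z = -3: |-3| = 3 < 5
Step 2: Count = 2

2


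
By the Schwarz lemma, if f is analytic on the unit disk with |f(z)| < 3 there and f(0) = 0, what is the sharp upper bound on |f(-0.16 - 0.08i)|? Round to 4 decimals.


Step 1: g = f/3 maps D -> D with g(0) = 0, so by the Schwarz lemma |g(z)| <= |z|, i.e. |f(z)| <= 3|z|; this is sharp (f(z) = 3z).
Step 2: |z0|^2 = (-0.16)^2 + (-0.08)^2 = 0.032
Step 3: |z0| = sqrt(0.032) = 0.178885
Step 4: Best bound = 3 * |z0| = 3 * 0.178885 = 0.5367

0.5367


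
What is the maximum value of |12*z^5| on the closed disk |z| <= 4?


Step 1: On |z| = 4, |f(z)| = 12 * |z|^5 = 12 * 4^5
Step 2: By maximum modulus principle, maximum is on boundary.
Step 3: Maximum = 12 * 1024 = 12288

12288


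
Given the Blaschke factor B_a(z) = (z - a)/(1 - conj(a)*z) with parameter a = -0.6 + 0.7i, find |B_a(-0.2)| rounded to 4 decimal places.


Step 1: Numerator z0 - a = -0.2 - (-0.6 + 0.7i) = 0.4 - 0.7i
Step 2: Denominator 1 - conj(a)*z0 = 1 - (-0.6 - 0.7i)*(-0.2) = 0.88 - 0.14i
Step 3: |z0 - a|^2 = 0.4^2 + (-0.7)^2 = 0.65; |1 - conj(a)*z0|^2 = 0.88^2 + (-0.14)^2 = 0.794
Step 4: |B_a(-0.2)| = sqrt(0.65 / 0.794) = sqrt(0.81864)
Step 5: = 0.9048

0.9048


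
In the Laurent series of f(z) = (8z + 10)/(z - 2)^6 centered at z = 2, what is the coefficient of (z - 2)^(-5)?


Step 1: Write the numerator in powers of (z - 2): 8z + 10 = 8(z - 2) + (8*2 + 10) = 8(z - 2) + 26
Step 2: Divide by (z - 2)^6: f(z) = 26(z - 2)^(-6) + 8(z - 2)^(-5)
Step 3: This finite sum is the Laurent series of f about z = 2.
Step 4: Coefficient of (z - 2)^(-5) = coefficient of (z - 2) in the re-centred numerator = 8

8


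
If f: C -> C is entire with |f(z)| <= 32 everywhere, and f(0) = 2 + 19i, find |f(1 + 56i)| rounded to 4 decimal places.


Step 1: By Liouville's theorem, a bounded entire function is constant.
Step 2: f(z) = f(0) = 2 + 19i for all z.
Step 3: |f(w)| = |2 + 19i| = sqrt(4 + 361)
Step 4: = 19.105

19.105


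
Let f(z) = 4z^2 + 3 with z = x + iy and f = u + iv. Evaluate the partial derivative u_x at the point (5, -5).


Step 1: f(z) = 4(x+iy)^2 + 3
Step 2: u = 4(x^2 - y^2) + 3
Step 3: u_x = 8x + 0
Step 4: At (5, -5): u_x = 40 + 0 = 40

40


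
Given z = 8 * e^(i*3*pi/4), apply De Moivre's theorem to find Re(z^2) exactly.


Step 1: By De Moivre's theorem, z^2 = 8^2 * e^(i*2*3*pi/4) = 64 * (cos(3*pi/2) + i*sin(3*pi/2))
Step 2: |z|^2 = 8^2 = 64
Step 3: The angle 3*pi/2 already lies in [0, 2*pi)
Step 4: cos(3*pi/2) = 0
Step 5: Re(z^2) = 64 * 0 = 0

0
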